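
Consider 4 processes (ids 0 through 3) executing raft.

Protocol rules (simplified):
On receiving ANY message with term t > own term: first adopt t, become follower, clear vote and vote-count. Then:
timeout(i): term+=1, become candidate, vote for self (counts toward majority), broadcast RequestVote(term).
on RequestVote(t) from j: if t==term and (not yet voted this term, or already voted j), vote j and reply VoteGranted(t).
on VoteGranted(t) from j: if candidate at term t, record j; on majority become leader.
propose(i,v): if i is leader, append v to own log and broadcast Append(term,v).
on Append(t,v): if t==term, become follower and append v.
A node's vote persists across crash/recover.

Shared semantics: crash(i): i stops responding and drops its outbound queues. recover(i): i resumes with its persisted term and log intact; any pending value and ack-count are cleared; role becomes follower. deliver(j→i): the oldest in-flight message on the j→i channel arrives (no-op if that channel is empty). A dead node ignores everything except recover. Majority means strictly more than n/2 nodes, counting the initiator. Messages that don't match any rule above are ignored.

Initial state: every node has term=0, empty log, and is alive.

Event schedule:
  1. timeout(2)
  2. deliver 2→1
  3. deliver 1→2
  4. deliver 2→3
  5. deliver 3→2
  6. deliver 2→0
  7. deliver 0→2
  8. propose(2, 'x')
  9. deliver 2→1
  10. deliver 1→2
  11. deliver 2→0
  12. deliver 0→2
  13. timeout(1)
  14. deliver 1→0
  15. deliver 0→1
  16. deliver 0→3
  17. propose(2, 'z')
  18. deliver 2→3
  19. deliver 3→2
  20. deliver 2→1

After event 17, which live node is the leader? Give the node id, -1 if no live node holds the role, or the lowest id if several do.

2

step 1 timeout(2): 2={cand,t=1,log=-}
step 2 deliver 2→1: 1={foll,t=1,log=-}
step 3 deliver 1→2: —
step 4 deliver 2→3: 3={foll,t=1,log=-}
step 5 deliver 3→2: 2={lead,t=1,log=-}
step 6 deliver 2→0: 0={foll,t=1,log=-}
step 7 deliver 0→2: —
step 8 propose(2,'x'): 2={lead,t=1,log=x}
step 9 deliver 2→1: 1={foll,t=1,log=x}
step 10 deliver 1→2: —
step 11 deliver 2→0: 0={foll,t=1,log=x}
step 12 deliver 0→2: —
step 13 timeout(1): 1={cand,t=2,log=x}
step 14 deliver 1→0: 0={foll,t=2,log=x}
step 15 deliver 0→1: —
step 16 deliver 0→3: —
step 17 propose(2,'z'): 2={lead,t=1,log=x,z}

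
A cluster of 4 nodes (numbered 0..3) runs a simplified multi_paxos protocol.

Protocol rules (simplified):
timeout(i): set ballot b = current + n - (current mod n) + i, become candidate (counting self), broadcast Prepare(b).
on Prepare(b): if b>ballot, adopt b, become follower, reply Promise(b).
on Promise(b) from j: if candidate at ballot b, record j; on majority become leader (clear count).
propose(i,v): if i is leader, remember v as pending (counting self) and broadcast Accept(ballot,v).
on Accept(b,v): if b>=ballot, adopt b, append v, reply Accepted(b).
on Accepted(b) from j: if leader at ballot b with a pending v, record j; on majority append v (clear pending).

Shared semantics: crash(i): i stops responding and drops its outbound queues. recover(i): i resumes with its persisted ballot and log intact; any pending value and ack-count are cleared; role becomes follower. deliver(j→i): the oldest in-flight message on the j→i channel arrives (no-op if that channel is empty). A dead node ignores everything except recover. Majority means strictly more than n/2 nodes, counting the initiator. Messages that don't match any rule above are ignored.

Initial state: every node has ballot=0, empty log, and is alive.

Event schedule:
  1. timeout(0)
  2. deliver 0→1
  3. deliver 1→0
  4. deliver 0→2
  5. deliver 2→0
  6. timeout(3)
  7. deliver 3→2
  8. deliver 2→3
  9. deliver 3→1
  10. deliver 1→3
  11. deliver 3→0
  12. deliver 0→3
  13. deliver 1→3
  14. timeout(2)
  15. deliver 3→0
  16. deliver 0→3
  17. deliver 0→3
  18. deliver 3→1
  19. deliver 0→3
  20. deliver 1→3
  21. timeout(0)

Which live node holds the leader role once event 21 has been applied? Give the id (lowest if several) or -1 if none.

e1 timeout(0): 0[cand,b=4,-]
e2 deliver 0→1: 1[foll,b=4,-]
e3 deliver 1→0: ·
e4 deliver 0→2: 2[foll,b=4,-]
e5 deliver 2→0: 0[lead,b=4,-]
e6 timeout(3): 3[cand,b=7,-]
e7 deliver 3→2: 2[foll,b=7,-]
e8 deliver 2→3: ·
e9 deliver 3→1: 1[foll,b=7,-]
e10 deliver 1→3: 3[lead,b=7,-]
e11 deliver 3→0: 0[foll,b=7,-]
e12 deliver 0→3: ·
e13 deliver 1→3: ·
e14 timeout(2): 2[cand,b=10,-]
e15 deliver 3→0: ·
e16 deliver 0→3: ·
e17 deliver 0→3: ·
e18 deliver 3→1: ·
e19 deliver 0→3: ·
e20 deliver 1→3: ·
e21 timeout(0): 0[cand,b=8,-]

3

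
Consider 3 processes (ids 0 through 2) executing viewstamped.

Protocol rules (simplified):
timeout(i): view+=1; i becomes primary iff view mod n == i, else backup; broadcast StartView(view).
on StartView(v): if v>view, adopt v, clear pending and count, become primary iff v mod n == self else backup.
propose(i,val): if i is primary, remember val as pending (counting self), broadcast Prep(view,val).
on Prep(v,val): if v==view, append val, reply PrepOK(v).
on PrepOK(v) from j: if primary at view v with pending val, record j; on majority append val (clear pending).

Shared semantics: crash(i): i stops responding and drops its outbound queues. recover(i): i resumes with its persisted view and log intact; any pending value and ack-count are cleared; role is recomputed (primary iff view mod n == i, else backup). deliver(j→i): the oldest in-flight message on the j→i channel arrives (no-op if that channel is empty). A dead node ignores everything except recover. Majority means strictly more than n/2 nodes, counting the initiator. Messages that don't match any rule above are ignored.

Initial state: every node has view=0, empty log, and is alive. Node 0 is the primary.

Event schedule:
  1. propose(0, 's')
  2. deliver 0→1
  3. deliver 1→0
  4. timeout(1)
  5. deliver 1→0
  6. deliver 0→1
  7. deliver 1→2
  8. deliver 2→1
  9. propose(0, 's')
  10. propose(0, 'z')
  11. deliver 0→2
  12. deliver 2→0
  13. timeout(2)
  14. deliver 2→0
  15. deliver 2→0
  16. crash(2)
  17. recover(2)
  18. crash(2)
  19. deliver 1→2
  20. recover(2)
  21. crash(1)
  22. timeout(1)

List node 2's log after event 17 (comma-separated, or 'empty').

e1 propose(0,'s'): ·
e2 deliver 0→1: 1[back,v=0,s]
e3 deliver 1→0: 0[prim,v=0,s]
e4 timeout(1): 1[prim,v=1,s]
e5 deliver 1→0: 0[back,v=1,s]
e6 deliver 0→1: ·
e7 deliver 1→2: 2[back,v=1,-]
e8 deliver 2→1: ·
e9 propose(0,'s'): ·
e10 propose(0,'z'): ·
e11 deliver 0→2: ·
e12 deliver 2→0: ·
e13 timeout(2): 2[prim,v=2,-]
e14 deliver 2→0: 0[back,v=2,s]
e15 deliver 2→0: ·
e16 crash(2): 2[✗prim,v=2,-]
e17 recover(2): 2[prim,v=2,-]

empty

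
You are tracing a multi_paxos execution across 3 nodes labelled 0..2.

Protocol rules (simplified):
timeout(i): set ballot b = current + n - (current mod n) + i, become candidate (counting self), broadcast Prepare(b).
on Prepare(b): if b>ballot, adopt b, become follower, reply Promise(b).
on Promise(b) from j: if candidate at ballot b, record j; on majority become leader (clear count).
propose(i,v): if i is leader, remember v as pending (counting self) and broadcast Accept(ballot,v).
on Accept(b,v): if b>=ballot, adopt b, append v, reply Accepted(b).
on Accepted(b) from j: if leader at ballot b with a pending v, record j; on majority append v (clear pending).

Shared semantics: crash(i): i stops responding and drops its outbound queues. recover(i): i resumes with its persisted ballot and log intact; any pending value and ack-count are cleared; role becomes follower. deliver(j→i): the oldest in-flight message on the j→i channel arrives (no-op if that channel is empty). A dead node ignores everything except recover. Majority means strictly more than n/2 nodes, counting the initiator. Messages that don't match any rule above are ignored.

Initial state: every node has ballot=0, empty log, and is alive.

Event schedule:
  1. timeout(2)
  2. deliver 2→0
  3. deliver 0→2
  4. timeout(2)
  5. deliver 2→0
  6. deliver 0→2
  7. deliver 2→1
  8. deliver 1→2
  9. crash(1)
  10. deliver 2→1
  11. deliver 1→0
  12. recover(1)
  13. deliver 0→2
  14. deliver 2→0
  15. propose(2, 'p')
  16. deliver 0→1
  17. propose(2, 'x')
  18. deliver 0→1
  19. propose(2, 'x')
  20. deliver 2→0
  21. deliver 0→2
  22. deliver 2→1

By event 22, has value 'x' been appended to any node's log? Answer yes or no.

e1 timeout(2): 2[cand,b=5,-]
e2 deliver 2→0: 0[foll,b=5,-]
e3 deliver 0→2: 2[lead,b=5,-]
e4 timeout(2): 2[cand,b=8,-]
e5 deliver 2→0: 0[foll,b=8,-]
e6 deliver 0→2: 2[lead,b=8,-]
e7 deliver 2→1: 1[foll,b=5,-]
e8 deliver 1→2: ·
e9 crash(1): 1[✗foll,b=5,-]
e10 deliver 2→1: ·
e11 deliver 1→0: ·
e12 recover(1): 1[foll,b=5,-]
e13 deliver 0→2: ·
e14 deliver 2→0: ·
e15 propose(2,'p'): ·
e16 deliver 0→1: ·
e17 propose(2,'x'): ·
e18 deliver 0→1: ·
e19 propose(2,'x'): ·
e20 deliver 2→0: 0[foll,b=8,p]
e21 deliver 0→2: 2[lead,b=8,x]
e22 deliver 2→1: 1[foll,b=8,-]

yes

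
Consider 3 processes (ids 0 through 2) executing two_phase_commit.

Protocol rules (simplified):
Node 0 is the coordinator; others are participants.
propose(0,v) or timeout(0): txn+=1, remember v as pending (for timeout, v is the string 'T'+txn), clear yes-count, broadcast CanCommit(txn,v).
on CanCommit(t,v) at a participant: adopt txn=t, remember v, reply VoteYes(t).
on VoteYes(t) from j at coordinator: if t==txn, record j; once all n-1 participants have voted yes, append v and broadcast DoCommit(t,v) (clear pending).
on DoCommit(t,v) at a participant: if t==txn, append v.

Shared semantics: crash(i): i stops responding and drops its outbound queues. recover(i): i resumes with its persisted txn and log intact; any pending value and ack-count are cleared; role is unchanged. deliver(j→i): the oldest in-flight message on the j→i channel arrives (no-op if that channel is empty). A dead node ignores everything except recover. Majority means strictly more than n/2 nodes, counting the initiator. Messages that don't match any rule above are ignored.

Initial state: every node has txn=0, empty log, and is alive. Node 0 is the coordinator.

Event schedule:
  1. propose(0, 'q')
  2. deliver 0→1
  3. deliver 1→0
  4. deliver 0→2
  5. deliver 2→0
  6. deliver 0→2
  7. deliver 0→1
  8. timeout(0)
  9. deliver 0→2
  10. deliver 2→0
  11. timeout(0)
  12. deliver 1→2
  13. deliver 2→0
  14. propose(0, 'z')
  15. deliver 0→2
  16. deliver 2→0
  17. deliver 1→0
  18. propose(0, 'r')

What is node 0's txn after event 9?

e1 propose(0,'q'): 0[coor,t=1,-]
e2 deliver 0→1: 1[part,t=1,-]
e3 deliver 1→0: ·
e4 deliver 0→2: 2[part,t=1,-]
e5 deliver 2→0: 0[coor,t=1,q]
e6 deliver 0→2: 2[part,t=1,q]
e7 deliver 0→1: 1[part,t=1,q]
e8 timeout(0): 0[coor,t=2,q]
e9 deliver 0→2: 2[part,t=2,q]

2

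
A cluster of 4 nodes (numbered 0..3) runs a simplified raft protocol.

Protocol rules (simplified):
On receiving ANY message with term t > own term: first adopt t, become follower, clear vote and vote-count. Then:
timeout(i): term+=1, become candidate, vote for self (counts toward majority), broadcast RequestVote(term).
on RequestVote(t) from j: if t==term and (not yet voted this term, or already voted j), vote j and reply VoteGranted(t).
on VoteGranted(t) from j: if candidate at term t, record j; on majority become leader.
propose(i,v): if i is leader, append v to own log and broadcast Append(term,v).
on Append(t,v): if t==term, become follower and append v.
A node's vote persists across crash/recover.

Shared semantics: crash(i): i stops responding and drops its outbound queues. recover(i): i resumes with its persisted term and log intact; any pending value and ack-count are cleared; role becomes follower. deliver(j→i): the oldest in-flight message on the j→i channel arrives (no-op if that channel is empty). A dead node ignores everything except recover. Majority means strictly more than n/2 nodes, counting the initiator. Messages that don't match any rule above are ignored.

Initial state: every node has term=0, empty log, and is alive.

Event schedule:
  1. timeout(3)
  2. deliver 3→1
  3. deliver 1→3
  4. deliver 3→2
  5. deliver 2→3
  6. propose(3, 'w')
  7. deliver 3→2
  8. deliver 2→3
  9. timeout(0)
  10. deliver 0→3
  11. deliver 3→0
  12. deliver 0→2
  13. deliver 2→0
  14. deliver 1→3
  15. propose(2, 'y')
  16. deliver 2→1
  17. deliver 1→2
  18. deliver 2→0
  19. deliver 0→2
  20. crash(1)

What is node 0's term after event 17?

e1 timeout(3): 3[cand,t=1,-]
e2 deliver 3→1: 1[foll,t=1,-]
e3 deliver 1→3: ·
e4 deliver 3→2: 2[foll,t=1,-]
e5 deliver 2→3: 3[lead,t=1,-]
e6 propose(3,'w'): 3[lead,t=1,w]
e7 deliver 3→2: 2[foll,t=1,w]
e8 deliver 2→3: ·
e9 timeout(0): 0[cand,t=1,-]
e10 deliver 0→3: ·
e11 deliver 3→0: ·
e12 deliver 0→2: ·
e13 deliver 2→0: ·
e14 deliver 1→3: ·
e15 propose(2,'y'): ·
e16 deliver 2→1: ·
e17 deliver 1→2: ·

1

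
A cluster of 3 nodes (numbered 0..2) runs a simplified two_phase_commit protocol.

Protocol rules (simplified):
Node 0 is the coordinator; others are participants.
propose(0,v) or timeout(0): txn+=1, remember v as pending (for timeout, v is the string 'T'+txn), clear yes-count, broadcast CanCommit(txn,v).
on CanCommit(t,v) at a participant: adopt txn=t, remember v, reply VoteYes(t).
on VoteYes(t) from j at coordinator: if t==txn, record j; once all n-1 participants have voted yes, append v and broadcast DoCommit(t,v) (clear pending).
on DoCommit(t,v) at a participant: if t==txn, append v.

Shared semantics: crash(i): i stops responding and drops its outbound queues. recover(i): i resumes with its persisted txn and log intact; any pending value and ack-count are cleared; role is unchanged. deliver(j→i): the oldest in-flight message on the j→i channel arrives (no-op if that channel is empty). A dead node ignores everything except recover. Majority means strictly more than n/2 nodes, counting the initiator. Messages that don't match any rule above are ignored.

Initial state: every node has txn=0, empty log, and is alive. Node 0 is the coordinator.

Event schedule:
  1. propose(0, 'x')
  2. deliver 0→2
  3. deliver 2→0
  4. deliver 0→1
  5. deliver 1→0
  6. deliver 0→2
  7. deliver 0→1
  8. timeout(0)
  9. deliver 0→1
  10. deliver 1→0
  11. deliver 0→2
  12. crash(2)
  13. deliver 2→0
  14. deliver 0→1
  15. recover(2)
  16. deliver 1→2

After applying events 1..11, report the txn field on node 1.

2

[1] propose(0,'x') → N0(coor t1 [-])
[2] deliver 0→2 → N2(part t1 [-])
[3] deliver 2→0 → ∅
[4] deliver 0→1 → N1(part t1 [-])
[5] deliver 1→0 → N0(coor t1 [x])
[6] deliver 0→2 → N2(part t1 [x])
[7] deliver 0→1 → N1(part t1 [x])
[8] timeout(0) → N0(coor t2 [x])
[9] deliver 0→1 → N1(part t2 [x])
[10] deliver 1→0 → ∅
[11] deliver 0→2 → N2(part t2 [x])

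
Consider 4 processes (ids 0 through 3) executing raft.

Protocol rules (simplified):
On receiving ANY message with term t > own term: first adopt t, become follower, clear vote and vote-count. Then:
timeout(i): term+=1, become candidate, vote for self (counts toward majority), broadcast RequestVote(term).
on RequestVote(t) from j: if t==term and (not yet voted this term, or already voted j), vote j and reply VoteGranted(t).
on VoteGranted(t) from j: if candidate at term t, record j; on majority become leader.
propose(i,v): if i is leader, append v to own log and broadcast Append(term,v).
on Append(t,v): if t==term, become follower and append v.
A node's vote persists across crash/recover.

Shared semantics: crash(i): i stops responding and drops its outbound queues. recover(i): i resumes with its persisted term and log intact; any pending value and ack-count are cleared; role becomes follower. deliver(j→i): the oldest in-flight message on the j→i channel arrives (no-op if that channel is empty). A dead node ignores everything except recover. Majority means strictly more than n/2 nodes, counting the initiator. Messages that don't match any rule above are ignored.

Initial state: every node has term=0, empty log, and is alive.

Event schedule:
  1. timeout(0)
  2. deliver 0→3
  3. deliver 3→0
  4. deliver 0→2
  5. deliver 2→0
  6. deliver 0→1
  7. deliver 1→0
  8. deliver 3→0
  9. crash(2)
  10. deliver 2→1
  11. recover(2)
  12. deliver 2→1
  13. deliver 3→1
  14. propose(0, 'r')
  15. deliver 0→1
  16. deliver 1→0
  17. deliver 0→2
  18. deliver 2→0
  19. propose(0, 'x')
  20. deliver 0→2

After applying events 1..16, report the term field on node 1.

after 1 — timeout(0): n0:cand/t1/[-]
after 2 — deliver 0→3: n3:foll/t1/[-]
after 3 — deliver 3→0: ·
after 4 — deliver 0→2: n2:foll/t1/[-]
after 5 — deliver 2→0: n0:lead/t1/[-]
after 6 — deliver 0→1: n1:foll/t1/[-]
after 7 — deliver 1→0: ·
after 8 — deliver 3→0: ·
after 9 — crash(2): n2:✗foll/t1/[-]
after 10 — deliver 2→1: ·
after 11 — recover(2): n2:foll/t1/[-]
after 12 — deliver 2→1: ·
after 13 — deliver 3→1: ·
after 14 — propose(0,'r'): n0:lead/t1/[r]
after 15 — deliver 0→1: n1:foll/t1/[r]
after 16 — deliver 1→0: ·

1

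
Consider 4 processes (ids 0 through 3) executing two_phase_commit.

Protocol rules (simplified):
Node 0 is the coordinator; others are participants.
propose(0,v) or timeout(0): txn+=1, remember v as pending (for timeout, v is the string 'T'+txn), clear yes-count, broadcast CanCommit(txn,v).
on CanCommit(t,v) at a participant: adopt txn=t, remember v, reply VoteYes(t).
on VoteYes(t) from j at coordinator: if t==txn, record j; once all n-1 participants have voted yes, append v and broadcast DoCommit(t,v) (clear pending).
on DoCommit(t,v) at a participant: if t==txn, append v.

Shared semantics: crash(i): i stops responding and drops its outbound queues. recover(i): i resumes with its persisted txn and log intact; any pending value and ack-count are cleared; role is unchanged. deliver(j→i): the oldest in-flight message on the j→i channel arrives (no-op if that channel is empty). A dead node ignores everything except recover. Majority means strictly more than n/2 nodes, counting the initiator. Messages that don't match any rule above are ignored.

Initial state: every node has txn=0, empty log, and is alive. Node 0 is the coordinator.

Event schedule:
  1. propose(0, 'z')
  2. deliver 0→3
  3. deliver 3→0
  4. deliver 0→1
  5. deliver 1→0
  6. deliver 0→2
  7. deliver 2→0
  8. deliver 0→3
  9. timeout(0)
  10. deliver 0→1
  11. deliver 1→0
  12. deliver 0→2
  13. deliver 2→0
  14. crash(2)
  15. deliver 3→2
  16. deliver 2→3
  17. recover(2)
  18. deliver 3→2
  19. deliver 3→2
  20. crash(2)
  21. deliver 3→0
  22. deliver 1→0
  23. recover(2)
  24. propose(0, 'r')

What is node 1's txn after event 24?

1. propose(0,'z'):  <0:coor t1 ->
2. deliver 0→3:  <3:part t1 ->
3. deliver 3→0:  nop
4. deliver 0→1:  <1:part t1 ->
5. deliver 1→0:  nop
6. deliver 0→2:  <2:part t1 ->
7. deliver 2→0:  <0:coor t1 z>
8. deliver 0→3:  <3:part t1 z>
9. timeout(0):  <0:coor t2 z>
10. deliver 0→1:  <1:part t1 z>
11. deliver 1→0:  nop
12. deliver 0→2:  <2:part t1 z>
13. deliver 2→0:  nop
14. crash(2):  <2:✗part t1 z>
15. deliver 3→2:  nop
16. deliver 2→3:  nop
17. recover(2):  <2:part t1 z>
18. deliver 3→2:  nop
19. deliver 3→2:  nop
20. crash(2):  <2:✗part t1 z>
21. deliver 3→0:  nop
22. deliver 1→0:  nop
23. recover(2):  <2:part t1 z>
24. propose(0,'r'):  <0:coor t3 z>

1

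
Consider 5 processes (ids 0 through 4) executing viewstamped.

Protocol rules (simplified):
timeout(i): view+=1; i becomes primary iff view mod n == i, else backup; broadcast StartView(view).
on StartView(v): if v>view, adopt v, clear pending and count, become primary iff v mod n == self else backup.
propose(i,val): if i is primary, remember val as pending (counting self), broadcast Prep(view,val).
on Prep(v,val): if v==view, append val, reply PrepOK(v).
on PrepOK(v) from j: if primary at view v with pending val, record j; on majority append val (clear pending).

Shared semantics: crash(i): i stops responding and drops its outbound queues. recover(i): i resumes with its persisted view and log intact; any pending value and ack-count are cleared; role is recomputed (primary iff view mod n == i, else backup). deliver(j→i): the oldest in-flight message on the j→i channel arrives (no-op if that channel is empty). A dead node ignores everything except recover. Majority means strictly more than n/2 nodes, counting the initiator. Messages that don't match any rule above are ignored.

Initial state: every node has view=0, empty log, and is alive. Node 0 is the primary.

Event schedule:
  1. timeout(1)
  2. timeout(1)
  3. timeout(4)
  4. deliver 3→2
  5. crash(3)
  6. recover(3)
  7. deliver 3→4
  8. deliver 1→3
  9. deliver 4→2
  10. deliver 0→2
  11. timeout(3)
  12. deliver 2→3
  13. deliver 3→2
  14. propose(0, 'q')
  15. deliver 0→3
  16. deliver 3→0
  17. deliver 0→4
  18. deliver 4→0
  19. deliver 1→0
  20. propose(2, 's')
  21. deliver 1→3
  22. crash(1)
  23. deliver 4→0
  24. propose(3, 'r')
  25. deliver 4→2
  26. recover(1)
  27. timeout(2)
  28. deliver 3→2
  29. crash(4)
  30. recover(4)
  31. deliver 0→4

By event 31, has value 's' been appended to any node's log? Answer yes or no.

no

after 1 — timeout(1): n1:prim/v1/[-]
after 2 — timeout(1): n1:back/v2/[-]
after 3 — timeout(4): n4:back/v1/[-]
after 4 — deliver 3→2: ·
after 5 — crash(3): n3:✗back/v0/[-]
after 6 — recover(3): n3:back/v0/[-]
after 7 — deliver 3→4: ·
after 8 — deliver 1→3: n3:back/v1/[-]
after 9 — deliver 4→2: n2:back/v1/[-]
after 10 — deliver 0→2: ·
after 11 — timeout(3): n3:back/v2/[-]
after 12 — deliver 2→3: ·
after 13 — deliver 3→2: n2:prim/v2/[-]
after 14 — propose(0,'q'): ·
after 15 — deliver 0→3: ·
after 16 — deliver 3→0: n0:back/v2/[-]
after 17 — deliver 0→4: ·
after 18 — deliver 4→0: ·
after 19 — deliver 1→0: ·
after 20 — propose(2,'s'): ·
after 21 — deliver 1→3: ·
after 22 — crash(1): n1:✗back/v2/[-]
after 23 — deliver 4→0: ·
after 24 — propose(3,'r'): ·
after 25 — deliver 4→2: ·
after 26 — recover(1): n1:back/v2/[-]
after 27 — timeout(2): n2:back/v3/[-]
after 28 — deliver 3→2: ·
after 29 — crash(4): n4:✗back/v1/[-]
after 30 — recover(4): n4:back/v1/[-]
after 31 — deliver 0→4: ·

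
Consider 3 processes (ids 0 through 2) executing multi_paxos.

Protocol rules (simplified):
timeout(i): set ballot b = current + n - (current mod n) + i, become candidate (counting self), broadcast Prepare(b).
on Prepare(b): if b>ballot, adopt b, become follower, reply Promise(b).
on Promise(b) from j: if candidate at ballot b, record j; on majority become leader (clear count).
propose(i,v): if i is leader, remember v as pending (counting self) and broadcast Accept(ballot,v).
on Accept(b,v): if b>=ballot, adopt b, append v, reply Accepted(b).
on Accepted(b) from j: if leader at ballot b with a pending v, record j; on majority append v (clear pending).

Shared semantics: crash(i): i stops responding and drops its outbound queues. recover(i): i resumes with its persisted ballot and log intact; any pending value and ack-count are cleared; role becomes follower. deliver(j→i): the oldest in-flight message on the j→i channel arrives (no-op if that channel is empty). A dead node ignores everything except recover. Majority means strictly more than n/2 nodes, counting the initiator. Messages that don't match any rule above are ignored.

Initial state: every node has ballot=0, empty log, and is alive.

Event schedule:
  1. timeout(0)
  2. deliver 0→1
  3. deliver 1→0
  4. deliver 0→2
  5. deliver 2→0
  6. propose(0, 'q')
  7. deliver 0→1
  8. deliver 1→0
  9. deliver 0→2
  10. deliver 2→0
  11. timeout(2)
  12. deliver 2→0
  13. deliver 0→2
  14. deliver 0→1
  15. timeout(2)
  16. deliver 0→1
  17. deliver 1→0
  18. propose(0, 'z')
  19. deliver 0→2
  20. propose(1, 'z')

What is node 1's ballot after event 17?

3

[1] timeout(0) → N0(cand b3 [-])
[2] deliver 0→1 → N1(foll b3 [-])
[3] deliver 1→0 → N0(lead b3 [-])
[4] deliver 0→2 → N2(foll b3 [-])
[5] deliver 2→0 → ∅
[6] propose(0,'q') → ∅
[7] deliver 0→1 → N1(foll b3 [q])
[8] deliver 1→0 → N0(lead b3 [q])
[9] deliver 0→2 → N2(foll b3 [q])
[10] deliver 2→0 → ∅
[11] timeout(2) → N2(cand b8 [q])
[12] deliver 2→0 → N0(foll b8 [q])
[13] deliver 0→2 → N2(lead b8 [q])
[14] deliver 0→1 → ∅
[15] timeout(2) → N2(cand b11 [q])
[16] deliver 0→1 → ∅
[17] deliver 1→0 → ∅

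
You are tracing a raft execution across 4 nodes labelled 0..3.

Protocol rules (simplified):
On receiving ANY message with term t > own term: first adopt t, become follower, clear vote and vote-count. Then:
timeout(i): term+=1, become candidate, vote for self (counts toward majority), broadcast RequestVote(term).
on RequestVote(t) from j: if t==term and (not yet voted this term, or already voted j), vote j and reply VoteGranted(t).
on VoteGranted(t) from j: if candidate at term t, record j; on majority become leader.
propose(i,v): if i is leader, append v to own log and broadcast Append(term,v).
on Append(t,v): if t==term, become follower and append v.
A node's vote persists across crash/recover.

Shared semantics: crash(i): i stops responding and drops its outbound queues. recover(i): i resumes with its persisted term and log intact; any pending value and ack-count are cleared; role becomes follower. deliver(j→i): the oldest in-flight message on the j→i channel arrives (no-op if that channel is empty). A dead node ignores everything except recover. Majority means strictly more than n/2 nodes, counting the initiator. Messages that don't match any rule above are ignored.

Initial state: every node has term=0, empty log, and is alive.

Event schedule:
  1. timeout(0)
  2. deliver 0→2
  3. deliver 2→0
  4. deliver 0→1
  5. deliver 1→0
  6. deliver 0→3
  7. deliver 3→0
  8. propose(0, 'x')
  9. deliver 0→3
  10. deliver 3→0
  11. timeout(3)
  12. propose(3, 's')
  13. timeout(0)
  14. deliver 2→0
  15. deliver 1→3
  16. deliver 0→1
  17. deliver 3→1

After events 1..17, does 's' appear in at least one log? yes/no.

1. timeout(0):  <0:cand t1 ->
2. deliver 0→2:  <2:foll t1 ->
3. deliver 2→0:  nop
4. deliver 0→1:  <1:foll t1 ->
5. deliver 1→0:  <0:lead t1 ->
6. deliver 0→3:  <3:foll t1 ->
7. deliver 3→0:  nop
8. propose(0,'x'):  <0:lead t1 x>
9. deliver 0→3:  <3:foll t1 x>
10. deliver 3→0:  nop
11. timeout(3):  <3:cand t2 x>
12. propose(3,'s'):  nop
13. timeout(0):  <0:cand t2 x>
14. deliver 2→0:  nop
15. deliver 1→3:  nop
16. deliver 0→1:  <1:foll t1 x>
17. deliver 3→1:  <1:foll t2 x>

no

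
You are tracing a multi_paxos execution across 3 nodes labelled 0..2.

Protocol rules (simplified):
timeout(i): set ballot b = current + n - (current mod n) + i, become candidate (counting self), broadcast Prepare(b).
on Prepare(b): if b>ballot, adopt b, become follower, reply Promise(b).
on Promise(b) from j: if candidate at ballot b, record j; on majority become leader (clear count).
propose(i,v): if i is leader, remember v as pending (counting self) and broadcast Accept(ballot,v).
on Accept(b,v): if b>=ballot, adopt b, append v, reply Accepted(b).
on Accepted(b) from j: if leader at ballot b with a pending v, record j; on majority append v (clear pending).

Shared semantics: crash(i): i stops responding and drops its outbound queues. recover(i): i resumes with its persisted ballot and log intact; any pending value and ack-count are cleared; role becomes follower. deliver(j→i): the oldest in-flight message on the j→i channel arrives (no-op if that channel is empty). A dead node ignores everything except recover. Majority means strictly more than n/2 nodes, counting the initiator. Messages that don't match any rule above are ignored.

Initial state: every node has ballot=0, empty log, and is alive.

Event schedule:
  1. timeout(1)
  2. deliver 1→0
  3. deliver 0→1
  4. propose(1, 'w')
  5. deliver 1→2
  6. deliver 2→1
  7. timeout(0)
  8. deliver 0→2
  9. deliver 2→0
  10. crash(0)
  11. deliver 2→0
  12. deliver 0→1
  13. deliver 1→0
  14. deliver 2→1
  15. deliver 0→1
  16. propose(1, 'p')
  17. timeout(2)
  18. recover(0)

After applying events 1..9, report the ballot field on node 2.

1. timeout(1):  <1:cand b4 ->
2. deliver 1→0:  <0:foll b4 ->
3. deliver 0→1:  <1:lead b4 ->
4. propose(1,'w'):  nop
5. deliver 1→2:  <2:foll b4 ->
6. deliver 2→1:  nop
7. timeout(0):  <0:cand b6 ->
8. deliver 0→2:  <2:foll b6 ->
9. deliver 2→0:  <0:lead b6 ->

6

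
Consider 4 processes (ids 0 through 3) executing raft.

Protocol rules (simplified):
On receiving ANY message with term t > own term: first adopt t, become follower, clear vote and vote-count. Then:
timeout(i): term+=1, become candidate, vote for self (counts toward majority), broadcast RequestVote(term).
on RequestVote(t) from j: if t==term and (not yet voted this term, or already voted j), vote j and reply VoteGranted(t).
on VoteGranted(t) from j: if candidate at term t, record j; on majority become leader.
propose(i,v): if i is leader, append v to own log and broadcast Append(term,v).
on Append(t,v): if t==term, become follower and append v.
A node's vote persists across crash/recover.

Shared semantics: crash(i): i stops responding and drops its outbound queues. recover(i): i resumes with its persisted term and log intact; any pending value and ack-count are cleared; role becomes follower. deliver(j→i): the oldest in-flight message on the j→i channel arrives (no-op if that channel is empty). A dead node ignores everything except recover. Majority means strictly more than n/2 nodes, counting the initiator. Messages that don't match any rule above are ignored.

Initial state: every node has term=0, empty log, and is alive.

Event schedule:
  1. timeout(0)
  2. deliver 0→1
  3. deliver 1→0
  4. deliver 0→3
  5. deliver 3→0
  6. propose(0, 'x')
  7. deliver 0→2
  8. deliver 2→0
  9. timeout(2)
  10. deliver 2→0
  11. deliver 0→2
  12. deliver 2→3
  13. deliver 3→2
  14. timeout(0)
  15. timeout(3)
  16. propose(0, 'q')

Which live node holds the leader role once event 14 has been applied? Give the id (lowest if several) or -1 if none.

-1

e1 timeout(0): 0[cand,t=1,-]
e2 deliver 0→1: 1[foll,t=1,-]
e3 deliver 1→0: ·
e4 deliver 0→3: 3[foll,t=1,-]
e5 deliver 3→0: 0[lead,t=1,-]
e6 propose(0,'x'): 0[lead,t=1,x]
e7 deliver 0→2: 2[foll,t=1,-]
e8 deliver 2→0: ·
e9 timeout(2): 2[cand,t=2,-]
e10 deliver 2→0: 0[foll,t=2,x]
e11 deliver 0→2: ·
e12 deliver 2→3: 3[foll,t=2,-]
e13 deliver 3→2: ·
e14 timeout(0): 0[cand,t=3,x]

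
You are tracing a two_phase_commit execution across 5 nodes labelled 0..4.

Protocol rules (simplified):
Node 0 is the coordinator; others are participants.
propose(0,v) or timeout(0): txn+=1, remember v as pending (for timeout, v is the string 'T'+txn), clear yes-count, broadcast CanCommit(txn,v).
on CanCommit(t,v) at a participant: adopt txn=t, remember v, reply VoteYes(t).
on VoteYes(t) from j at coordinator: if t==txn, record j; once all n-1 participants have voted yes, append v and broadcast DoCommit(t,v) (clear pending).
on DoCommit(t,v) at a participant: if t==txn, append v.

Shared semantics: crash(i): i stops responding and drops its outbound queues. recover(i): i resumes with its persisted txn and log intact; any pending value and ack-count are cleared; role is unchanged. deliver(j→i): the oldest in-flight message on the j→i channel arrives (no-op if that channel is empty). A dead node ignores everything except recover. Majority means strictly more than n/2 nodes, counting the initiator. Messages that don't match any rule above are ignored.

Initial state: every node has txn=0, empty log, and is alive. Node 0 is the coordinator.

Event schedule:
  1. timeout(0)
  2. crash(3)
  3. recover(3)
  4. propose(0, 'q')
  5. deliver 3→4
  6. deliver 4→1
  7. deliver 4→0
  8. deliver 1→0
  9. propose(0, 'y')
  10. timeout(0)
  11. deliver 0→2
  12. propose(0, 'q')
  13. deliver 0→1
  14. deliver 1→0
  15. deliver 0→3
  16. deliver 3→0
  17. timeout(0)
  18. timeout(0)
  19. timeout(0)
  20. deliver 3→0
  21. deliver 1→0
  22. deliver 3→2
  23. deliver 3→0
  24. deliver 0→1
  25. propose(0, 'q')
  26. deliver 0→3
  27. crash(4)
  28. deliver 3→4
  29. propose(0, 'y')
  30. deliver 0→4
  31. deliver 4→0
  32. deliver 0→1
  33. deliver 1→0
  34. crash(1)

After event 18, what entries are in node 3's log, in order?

after 1 — timeout(0): n0:coor/t1/[-]
after 2 — crash(3): n3:✗part/t0/[-]
after 3 — recover(3): n3:part/t0/[-]
after 4 — propose(0,'q'): n0:coor/t2/[-]
after 5 — deliver 3→4: ·
after 6 — deliver 4→1: ·
after 7 — deliver 4→0: ·
after 8 — deliver 1→0: ·
after 9 — propose(0,'y'): n0:coor/t3/[-]
after 10 — timeout(0): n0:coor/t4/[-]
after 11 — deliver 0→2: n2:part/t1/[-]
after 12 — propose(0,'q'): n0:coor/t5/[-]
after 13 — deliver 0→1: n1:part/t1/[-]
after 14 — deliver 1→0: ·
after 15 — deliver 0→3: n3:part/t1/[-]
after 16 — deliver 3→0: ·
after 17 — timeout(0): n0:coor/t6/[-]
after 18 — timeout(0): n0:coor/t7/[-]

empty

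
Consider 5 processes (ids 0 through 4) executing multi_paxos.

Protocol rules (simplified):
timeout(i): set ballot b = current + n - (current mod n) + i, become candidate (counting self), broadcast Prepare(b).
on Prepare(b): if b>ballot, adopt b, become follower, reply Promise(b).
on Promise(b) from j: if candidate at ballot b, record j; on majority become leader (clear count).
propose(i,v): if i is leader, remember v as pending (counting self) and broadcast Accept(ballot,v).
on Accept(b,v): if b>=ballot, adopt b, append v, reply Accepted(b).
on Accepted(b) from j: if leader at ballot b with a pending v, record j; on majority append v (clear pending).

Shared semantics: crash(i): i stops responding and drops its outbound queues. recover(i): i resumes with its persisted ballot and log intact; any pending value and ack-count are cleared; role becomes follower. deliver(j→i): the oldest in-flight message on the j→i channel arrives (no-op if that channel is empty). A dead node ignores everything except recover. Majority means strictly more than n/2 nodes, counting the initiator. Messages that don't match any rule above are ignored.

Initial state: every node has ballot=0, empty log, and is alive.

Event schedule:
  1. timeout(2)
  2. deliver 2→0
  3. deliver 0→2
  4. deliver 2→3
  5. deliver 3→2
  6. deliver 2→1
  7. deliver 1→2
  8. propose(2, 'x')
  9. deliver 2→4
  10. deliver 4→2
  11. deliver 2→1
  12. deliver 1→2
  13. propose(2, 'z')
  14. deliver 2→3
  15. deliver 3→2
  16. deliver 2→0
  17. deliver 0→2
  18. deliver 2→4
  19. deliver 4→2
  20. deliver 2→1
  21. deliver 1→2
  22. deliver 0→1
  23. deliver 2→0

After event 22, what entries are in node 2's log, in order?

z

e1 timeout(2): 2[cand,b=7,-]
e2 deliver 2→0: 0[foll,b=7,-]
e3 deliver 0→2: ·
e4 deliver 2→3: 3[foll,b=7,-]
e5 deliver 3→2: 2[lead,b=7,-]
e6 deliver 2→1: 1[foll,b=7,-]
e7 deliver 1→2: ·
e8 propose(2,'x'): ·
e9 deliver 2→4: 4[foll,b=7,-]
e10 deliver 4→2: ·
e11 deliver 2→1: 1[foll,b=7,x]
e12 deliver 1→2: ·
e13 propose(2,'z'): ·
e14 deliver 2→3: 3[foll,b=7,x]
e15 deliver 3→2: ·
e16 deliver 2→0: 0[foll,b=7,x]
e17 deliver 0→2: 2[lead,b=7,z]
e18 deliver 2→4: 4[foll,b=7,x]
e19 deliver 4→2: ·
e20 deliver 2→1: 1[foll,b=7,x,z]
e21 deliver 1→2: ·
e22 deliver 0→1: ·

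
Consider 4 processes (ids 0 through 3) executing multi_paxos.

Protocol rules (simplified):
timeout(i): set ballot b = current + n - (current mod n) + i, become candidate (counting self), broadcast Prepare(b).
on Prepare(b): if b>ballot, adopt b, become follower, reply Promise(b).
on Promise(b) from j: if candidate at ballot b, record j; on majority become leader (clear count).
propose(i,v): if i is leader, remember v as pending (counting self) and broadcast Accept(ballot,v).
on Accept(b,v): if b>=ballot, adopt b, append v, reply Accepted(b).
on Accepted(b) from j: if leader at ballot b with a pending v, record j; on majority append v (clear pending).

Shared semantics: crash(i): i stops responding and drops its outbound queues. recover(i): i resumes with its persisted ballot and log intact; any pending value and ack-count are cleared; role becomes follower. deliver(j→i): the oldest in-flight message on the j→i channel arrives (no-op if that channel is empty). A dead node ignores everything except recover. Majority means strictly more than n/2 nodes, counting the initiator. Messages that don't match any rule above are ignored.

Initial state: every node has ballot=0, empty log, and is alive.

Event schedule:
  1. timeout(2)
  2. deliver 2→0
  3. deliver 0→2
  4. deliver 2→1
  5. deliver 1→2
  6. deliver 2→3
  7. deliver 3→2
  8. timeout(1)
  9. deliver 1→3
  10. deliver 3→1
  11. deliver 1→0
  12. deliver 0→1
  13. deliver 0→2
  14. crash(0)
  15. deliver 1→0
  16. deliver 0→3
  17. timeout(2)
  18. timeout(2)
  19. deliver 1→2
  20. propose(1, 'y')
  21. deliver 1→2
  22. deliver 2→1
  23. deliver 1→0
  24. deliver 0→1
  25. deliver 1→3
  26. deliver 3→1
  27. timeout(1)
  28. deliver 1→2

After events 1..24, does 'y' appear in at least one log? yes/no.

no

e1 timeout(2): 2[cand,b=6,-]
e2 deliver 2→0: 0[foll,b=6,-]
e3 deliver 0→2: ·
e4 deliver 2→1: 1[foll,b=6,-]
e5 deliver 1→2: 2[lead,b=6,-]
e6 deliver 2→3: 3[foll,b=6,-]
e7 deliver 3→2: ·
e8 timeout(1): 1[cand,b=9,-]
e9 deliver 1→3: 3[foll,b=9,-]
e10 deliver 3→1: ·
e11 deliver 1→0: 0[foll,b=9,-]
e12 deliver 0→1: 1[lead,b=9,-]
e13 deliver 0→2: ·
e14 crash(0): 0[✗foll,b=9,-]
e15 deliver 1→0: ·
e16 deliver 0→3: ·
e17 timeout(2): 2[cand,b=10,-]
e18 timeout(2): 2[cand,b=14,-]
e19 deliver 1→2: ·
e20 propose(1,'y'): ·
e21 deliver 1→2: ·
e22 deliver 2→1: 1[foll,b=10,-]
e23 deliver 1→0: ·
e24 deliver 0→1: ·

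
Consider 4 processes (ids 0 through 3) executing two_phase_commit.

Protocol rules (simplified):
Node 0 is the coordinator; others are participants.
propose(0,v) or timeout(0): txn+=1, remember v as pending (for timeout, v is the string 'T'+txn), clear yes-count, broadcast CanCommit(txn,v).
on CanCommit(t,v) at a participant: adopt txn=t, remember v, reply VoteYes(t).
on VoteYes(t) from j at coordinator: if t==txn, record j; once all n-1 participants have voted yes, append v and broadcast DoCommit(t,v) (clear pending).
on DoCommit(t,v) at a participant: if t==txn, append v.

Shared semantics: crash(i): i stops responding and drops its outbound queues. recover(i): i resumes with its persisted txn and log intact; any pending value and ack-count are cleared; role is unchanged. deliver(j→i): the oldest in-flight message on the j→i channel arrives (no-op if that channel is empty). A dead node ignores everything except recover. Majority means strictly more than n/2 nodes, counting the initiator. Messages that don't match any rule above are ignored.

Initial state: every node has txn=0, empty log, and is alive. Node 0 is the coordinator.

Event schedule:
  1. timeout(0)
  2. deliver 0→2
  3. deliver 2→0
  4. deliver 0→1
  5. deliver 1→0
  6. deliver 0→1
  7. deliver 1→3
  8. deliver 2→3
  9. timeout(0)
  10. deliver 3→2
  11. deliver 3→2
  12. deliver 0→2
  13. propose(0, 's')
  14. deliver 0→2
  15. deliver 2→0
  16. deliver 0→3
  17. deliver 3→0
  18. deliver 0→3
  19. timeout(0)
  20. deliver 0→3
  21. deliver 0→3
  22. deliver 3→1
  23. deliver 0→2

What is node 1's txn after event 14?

[1] timeout(0) → N0(coor t1 [-])
[2] deliver 0→2 → N2(part t1 [-])
[3] deliver 2→0 → ∅
[4] deliver 0→1 → N1(part t1 [-])
[5] deliver 1→0 → ∅
[6] deliver 0→1 → ∅
[7] deliver 1→3 → ∅
[8] deliver 2→3 → ∅
[9] timeout(0) → N0(coor t2 [-])
[10] deliver 3→2 → ∅
[11] deliver 3→2 → ∅
[12] deliver 0→2 → N2(part t2 [-])
[13] propose(0,'s') → N0(coor t3 [-])
[14] deliver 0→2 → N2(part t3 [-])

1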